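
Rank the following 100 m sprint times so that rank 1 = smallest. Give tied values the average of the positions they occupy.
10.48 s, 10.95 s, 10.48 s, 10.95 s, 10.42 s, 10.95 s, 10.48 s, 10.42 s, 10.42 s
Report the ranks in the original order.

Sorted (ascending): 10.42, 10.42, 10.42, 10.48, 10.48, 10.48, 10.95, 10.95, 10.95
The 3 values of 10.42 occupy positions 1–3 → average rank 2.
The 3 values of 10.48 occupy positions 4–6 → average rank 5.
The 3 values of 10.95 occupy positions 7–9 → average rank 8.

5, 8, 5, 8, 2, 8, 5, 2, 2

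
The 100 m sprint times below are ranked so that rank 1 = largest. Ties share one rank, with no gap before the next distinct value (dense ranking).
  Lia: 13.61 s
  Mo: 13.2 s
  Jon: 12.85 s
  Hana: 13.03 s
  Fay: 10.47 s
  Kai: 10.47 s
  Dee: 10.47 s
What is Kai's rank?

Sorted (descending): 13.61, 13.2, 13.03, 12.85, 10.47, 10.47, 10.47
The 3 values of 10.47 share dense rank 5.
Remaining distinct values take the next consecutive integers.
Kai has value 10.47 s → rank 5.

5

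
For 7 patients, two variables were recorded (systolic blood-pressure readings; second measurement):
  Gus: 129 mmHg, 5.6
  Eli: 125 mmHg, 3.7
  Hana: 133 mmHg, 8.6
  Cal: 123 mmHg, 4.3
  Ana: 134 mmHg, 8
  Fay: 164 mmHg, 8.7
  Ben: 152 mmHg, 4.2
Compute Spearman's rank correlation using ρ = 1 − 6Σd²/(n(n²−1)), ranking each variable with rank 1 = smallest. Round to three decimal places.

0.536

Ranks of variable 1: 3, 2, 4, 1, 5, 7, 6
Ranks of variable 2: 4, 1, 6, 3, 5, 7, 2
d = r₁ − r₂: -1, 1, -2, -2, 0, 0, 4
d²: 1, 1, 4, 4, 0, 0, 16; Σd² = 26
ρ = 1 − 6·26/(7·48) = 1 − 156/336 = 0.536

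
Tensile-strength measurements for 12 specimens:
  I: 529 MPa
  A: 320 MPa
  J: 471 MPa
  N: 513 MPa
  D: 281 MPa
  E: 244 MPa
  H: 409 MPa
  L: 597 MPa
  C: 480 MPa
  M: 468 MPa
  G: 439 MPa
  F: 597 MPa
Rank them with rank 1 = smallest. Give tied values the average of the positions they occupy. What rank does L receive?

11.5

Sorted (ascending): 244, 281, 320, 409, 439, 468, 471, 480, 513, 529, 597, 597
The 2 values of 597 occupy positions 11–12 → average rank (11+12)/2 = 11.5.
L has value 597 MPa → rank 11.5.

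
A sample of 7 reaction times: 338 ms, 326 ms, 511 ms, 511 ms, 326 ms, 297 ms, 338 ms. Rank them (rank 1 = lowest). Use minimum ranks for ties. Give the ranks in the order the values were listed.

Sorted (ascending): 297, 326, 326, 338, 338, 511, 511
The 2 values of 326 occupy positions 2–3 → each gets rank 2.
The 2 values of 338 occupy positions 4–5 → each gets rank 4.
The 2 values of 511 occupy positions 6–7 → each gets rank 6.

4, 2, 6, 6, 2, 1, 4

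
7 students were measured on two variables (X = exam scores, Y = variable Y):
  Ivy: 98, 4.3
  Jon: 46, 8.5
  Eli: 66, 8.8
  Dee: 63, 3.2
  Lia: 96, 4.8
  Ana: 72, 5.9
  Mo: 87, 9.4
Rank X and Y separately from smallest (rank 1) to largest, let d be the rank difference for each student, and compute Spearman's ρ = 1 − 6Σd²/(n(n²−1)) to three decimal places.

Ranks of variable 1: 7, 1, 3, 2, 6, 4, 5
Ranks of variable 2: 2, 5, 6, 1, 3, 4, 7
d = r₁ − r₂: 5, -4, -3, 1, 3, 0, -2
d²: 25, 16, 9, 1, 9, 0, 4; Σd² = 64
ρ = 1 − 6·64/(7·48) = 1 − 384/336 = -0.143

-0.143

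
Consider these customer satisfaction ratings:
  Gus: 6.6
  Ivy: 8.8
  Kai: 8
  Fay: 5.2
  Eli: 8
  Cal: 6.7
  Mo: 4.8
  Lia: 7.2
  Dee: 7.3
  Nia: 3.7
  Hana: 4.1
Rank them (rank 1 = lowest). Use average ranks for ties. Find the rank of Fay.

4

Sorted (ascending): 3.7, 4.1, 4.8, 5.2, 6.6, 6.7, 7.2, 7.3, 8, 8, 8.8
The 2 values of 8 occupy positions 9–10 → average rank (9+10)/2 = 9.5.
Fay has value 5.2 → rank 4.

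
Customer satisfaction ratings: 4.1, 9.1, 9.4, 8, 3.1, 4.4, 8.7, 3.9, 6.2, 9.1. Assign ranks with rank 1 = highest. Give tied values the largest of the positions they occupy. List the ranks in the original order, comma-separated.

8, 3, 1, 5, 10, 7, 4, 9, 6, 3

Sorted (descending): 9.4, 9.1, 9.1, 8.7, 8, 6.2, 4.4, 4.1, 3.9, 3.1
The 2 values of 9.1 occupy positions 2–3 → each gets rank 3.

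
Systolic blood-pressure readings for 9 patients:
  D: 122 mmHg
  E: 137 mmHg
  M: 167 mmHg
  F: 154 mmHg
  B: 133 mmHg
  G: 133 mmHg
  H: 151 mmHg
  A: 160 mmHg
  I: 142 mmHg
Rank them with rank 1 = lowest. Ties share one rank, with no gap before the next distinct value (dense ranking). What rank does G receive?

Sorted (ascending): 122, 133, 133, 137, 142, 151, 154, 160, 167
The 2 values of 133 share dense rank 2.
Remaining distinct values take the next consecutive integers.
G has value 133 mmHg → rank 2.

2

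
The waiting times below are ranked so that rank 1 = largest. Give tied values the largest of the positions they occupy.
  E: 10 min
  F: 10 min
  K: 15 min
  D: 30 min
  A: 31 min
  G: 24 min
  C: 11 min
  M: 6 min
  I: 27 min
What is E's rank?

8

Sorted (descending): 31, 30, 27, 24, 15, 11, 10, 10, 6
The 2 values of 10 occupy positions 7–8 → each gets rank 8.
E has value 10 min → rank 8.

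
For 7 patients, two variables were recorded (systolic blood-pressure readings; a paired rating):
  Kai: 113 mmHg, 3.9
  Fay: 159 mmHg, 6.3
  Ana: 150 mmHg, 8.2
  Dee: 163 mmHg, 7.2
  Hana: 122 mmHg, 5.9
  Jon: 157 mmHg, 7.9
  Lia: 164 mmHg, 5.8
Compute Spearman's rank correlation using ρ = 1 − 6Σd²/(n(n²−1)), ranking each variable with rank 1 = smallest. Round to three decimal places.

Ranks of variable 1: 1, 5, 3, 6, 2, 4, 7
Ranks of variable 2: 1, 4, 7, 5, 3, 6, 2
d = r₁ − r₂: 0, 1, -4, 1, -1, -2, 5
d²: 0, 1, 16, 1, 1, 4, 25; Σd² = 48
ρ = 1 − 6·48/(7·48) = 1 − 288/336 = 0.143

0.143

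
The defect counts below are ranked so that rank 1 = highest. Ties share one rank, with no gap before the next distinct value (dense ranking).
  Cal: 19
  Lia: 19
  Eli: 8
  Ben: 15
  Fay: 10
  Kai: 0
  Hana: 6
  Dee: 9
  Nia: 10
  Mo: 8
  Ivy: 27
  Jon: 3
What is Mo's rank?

Sorted (descending): 27, 19, 19, 15, 10, 10, 9, 8, 8, 6, 3, 0
The 2 values of 19 share dense rank 2.
The 2 values of 10 share dense rank 4.
The 2 values of 8 share dense rank 6.
Remaining distinct values take the next consecutive integers.
Mo has value 8 → rank 6.

6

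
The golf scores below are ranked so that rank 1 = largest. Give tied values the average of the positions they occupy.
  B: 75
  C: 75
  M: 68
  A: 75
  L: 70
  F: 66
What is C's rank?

Sorted (descending): 75, 75, 75, 70, 68, 66
The 3 values of 75 occupy positions 1–3 → average rank 2.
C has value 75 → rank 2.

2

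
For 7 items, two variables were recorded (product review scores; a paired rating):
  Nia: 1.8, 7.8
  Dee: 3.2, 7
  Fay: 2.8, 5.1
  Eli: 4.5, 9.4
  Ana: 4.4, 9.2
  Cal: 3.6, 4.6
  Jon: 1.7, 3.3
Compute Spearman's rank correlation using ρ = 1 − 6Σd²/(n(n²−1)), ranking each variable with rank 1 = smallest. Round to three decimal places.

0.679

Ranks of variable 1: 2, 4, 3, 7, 6, 5, 1
Ranks of variable 2: 5, 4, 3, 7, 6, 2, 1
d = r₁ − r₂: -3, 0, 0, 0, 0, 3, 0
d²: 9, 0, 0, 0, 0, 9, 0; Σd² = 18
ρ = 1 − 6·18/(7·48) = 1 − 108/336 = 0.679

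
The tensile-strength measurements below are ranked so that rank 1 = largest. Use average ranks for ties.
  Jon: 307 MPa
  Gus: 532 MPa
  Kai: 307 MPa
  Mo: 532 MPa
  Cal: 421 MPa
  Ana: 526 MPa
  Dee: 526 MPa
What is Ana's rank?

Sorted (descending): 532, 532, 526, 526, 421, 307, 307
The 2 values of 532 occupy positions 1–2 → average rank (1+2)/2 = 1.5.
The 2 values of 526 occupy positions 3–4 → average rank (3+4)/2 = 3.5.
The 2 values of 307 occupy positions 6–7 → average rank (6+7)/2 = 6.5.
Ana has value 526 MPa → rank 3.5.

3.5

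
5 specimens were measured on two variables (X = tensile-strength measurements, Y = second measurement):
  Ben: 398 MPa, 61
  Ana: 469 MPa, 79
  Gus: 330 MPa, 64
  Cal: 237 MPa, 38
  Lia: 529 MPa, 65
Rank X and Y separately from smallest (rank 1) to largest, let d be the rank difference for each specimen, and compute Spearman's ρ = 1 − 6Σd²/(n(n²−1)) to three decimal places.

Ranks of variable 1: 3, 4, 2, 1, 5
Ranks of variable 2: 2, 5, 3, 1, 4
d = r₁ − r₂: 1, -1, -1, 0, 1
d²: 1, 1, 1, 0, 1; Σd² = 4
ρ = 1 − 6·4/(5·24) = 1 − 24/120 = 0.800

0.800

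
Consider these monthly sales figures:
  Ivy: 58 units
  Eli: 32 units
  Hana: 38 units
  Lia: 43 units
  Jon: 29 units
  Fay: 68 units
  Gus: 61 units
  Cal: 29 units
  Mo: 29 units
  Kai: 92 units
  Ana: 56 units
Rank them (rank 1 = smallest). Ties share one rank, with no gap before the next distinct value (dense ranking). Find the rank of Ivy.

Sorted (ascending): 29, 29, 29, 32, 38, 43, 56, 58, 61, 68, 92
The 3 values of 29 share dense rank 1.
Remaining distinct values take the next consecutive integers.
Ivy has value 58 units → rank 6.

6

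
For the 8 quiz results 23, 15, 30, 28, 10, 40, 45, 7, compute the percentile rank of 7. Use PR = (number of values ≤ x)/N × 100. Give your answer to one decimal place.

12.5

N = 8.
Strictly below 7: 0. Equal to 7: 1.
PR = 1/8 × 100 = 12.5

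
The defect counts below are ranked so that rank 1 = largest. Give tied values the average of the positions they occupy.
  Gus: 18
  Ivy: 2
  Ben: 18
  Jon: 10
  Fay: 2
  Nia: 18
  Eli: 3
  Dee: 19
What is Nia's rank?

3

Sorted (descending): 19, 18, 18, 18, 10, 3, 2, 2
The 3 values of 18 occupy positions 2–4 → average rank 3.
The 2 values of 2 occupy positions 7–8 → average rank (7+8)/2 = 7.5.
Nia has value 18 → rank 3.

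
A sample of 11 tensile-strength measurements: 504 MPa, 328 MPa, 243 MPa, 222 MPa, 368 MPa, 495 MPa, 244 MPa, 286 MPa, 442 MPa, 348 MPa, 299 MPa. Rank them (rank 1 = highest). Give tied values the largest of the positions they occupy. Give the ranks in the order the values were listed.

1, 6, 10, 11, 4, 2, 9, 8, 3, 5, 7

Sorted (descending): 504, 495, 442, 368, 348, 328, 299, 286, 244, 243, 222
No ties — each value takes its position as its rank.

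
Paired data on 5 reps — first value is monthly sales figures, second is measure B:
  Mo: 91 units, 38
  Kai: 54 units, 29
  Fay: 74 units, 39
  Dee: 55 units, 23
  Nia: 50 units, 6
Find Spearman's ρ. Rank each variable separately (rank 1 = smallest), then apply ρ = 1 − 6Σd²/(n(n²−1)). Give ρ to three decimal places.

Ranks of variable 1: 5, 2, 4, 3, 1
Ranks of variable 2: 4, 3, 5, 2, 1
d = r₁ − r₂: 1, -1, -1, 1, 0
d²: 1, 1, 1, 1, 0; Σd² = 4
ρ = 1 − 6·4/(5·24) = 1 − 24/120 = 0.800

0.800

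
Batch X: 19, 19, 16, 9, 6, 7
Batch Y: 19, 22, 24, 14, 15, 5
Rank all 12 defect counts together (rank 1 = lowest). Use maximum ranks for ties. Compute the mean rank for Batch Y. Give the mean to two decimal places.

Sorted (ascending): 5, 6, 7, 9, 14, 15, 16, 19, 19, 19, 22, 24
The 3 values of 19 occupy positions 8–10 → each gets rank 10.
Batch Y values → pooled ranks: 19→10, 22→11, 24→12, 14→5, 15→6, 5→1
Mean rank = (10 + 11 + 12 + 5 + 6 + 1) / 6 = 7.50

7.50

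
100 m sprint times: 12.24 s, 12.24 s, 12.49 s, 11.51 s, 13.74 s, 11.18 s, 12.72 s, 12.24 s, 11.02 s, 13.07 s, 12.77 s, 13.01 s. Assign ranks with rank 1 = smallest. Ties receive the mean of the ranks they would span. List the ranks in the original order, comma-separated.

5, 5, 7, 3, 12, 2, 8, 5, 1, 11, 9, 10

Sorted (ascending): 11.02, 11.18, 11.51, 12.24, 12.24, 12.24, 12.49, 12.72, 12.77, 13.01, 13.07, 13.74
The 3 values of 12.24 occupy positions 4–6 → average rank 5.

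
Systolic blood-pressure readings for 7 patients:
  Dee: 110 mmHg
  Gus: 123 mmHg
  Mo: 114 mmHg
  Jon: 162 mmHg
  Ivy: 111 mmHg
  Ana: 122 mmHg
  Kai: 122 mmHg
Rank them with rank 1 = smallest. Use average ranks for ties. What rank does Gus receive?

6

Sorted (ascending): 110, 111, 114, 122, 122, 123, 162
The 2 values of 122 occupy positions 4–5 → average rank (4+5)/2 = 4.5.
Gus has value 123 mmHg → rank 6.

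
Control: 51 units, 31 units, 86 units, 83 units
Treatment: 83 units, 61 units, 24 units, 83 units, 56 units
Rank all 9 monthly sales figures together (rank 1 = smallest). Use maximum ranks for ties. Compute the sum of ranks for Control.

Sorted (ascending): 24, 31, 51, 56, 61, 83, 83, 83, 86
The 3 values of 83 occupy positions 6–8 → each gets rank 8.
Control values → pooled ranks: 51→3, 31→2, 86→9, 83→8
Rank sum = 3 + 2 + 9 + 8 = 22

22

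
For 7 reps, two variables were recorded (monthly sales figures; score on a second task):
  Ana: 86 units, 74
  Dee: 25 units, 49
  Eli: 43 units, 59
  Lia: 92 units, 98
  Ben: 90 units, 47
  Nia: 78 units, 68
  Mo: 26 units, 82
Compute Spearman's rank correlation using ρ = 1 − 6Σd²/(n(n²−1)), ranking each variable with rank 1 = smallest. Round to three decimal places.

0.250

Ranks of variable 1: 5, 1, 3, 7, 6, 4, 2
Ranks of variable 2: 5, 2, 3, 7, 1, 4, 6
d = r₁ − r₂: 0, -1, 0, 0, 5, 0, -4
d²: 0, 1, 0, 0, 25, 0, 16; Σd² = 42
ρ = 1 − 6·42/(7·48) = 1 − 252/336 = 0.250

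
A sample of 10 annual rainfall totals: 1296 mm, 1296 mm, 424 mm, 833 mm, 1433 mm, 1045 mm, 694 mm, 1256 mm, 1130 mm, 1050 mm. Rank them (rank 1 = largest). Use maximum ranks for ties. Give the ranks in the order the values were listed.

3, 3, 10, 8, 1, 7, 9, 4, 5, 6

Sorted (descending): 1433, 1296, 1296, 1256, 1130, 1050, 1045, 833, 694, 424
The 2 values of 1296 occupy positions 2–3 → each gets rank 3.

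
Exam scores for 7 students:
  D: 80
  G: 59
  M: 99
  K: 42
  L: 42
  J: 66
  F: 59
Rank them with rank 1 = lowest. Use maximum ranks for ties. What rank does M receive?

Sorted (ascending): 42, 42, 59, 59, 66, 80, 99
The 2 values of 42 occupy positions 1–2 → each gets rank 2.
The 2 values of 59 occupy positions 3–4 → each gets rank 4.
M has value 99 → rank 7.

7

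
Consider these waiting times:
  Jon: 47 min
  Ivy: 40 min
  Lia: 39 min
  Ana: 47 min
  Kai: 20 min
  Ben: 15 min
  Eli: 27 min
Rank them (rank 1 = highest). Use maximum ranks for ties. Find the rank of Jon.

Sorted (descending): 47, 47, 40, 39, 27, 20, 15
The 2 values of 47 occupy positions 1–2 → each gets rank 2.
Jon has value 47 min → rank 2.

2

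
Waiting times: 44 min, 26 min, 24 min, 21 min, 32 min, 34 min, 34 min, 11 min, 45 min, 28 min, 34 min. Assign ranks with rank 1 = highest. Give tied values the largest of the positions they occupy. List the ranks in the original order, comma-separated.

2, 8, 9, 10, 6, 5, 5, 11, 1, 7, 5

Sorted (descending): 45, 44, 34, 34, 34, 32, 28, 26, 24, 21, 11
The 3 values of 34 occupy positions 3–5 → each gets rank 5.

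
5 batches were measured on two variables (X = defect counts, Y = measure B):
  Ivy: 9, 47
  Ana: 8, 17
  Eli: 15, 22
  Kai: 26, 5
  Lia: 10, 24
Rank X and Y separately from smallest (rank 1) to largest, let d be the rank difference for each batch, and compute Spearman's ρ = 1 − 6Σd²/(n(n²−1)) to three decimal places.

-0.400

Ranks of variable 1: 2, 1, 4, 5, 3
Ranks of variable 2: 5, 2, 3, 1, 4
d = r₁ − r₂: -3, -1, 1, 4, -1
d²: 9, 1, 1, 16, 1; Σd² = 28
ρ = 1 − 6·28/(5·24) = 1 − 168/120 = -0.400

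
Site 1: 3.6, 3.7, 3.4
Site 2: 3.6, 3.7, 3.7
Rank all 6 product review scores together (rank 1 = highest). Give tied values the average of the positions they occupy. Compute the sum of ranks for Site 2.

8.5

Sorted (descending): 3.7, 3.7, 3.7, 3.6, 3.6, 3.4
The 3 values of 3.7 occupy positions 1–3 → average rank 2.
The 2 values of 3.6 occupy positions 4–5 → average rank (4+5)/2 = 4.5.
Site 2 values → pooled ranks: 3.6→4.5, 3.7→2, 3.7→2
Rank sum = 4.5 + 2 + 2 = 8.5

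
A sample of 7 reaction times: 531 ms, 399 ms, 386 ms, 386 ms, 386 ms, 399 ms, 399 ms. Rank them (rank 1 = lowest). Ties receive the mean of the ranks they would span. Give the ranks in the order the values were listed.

Sorted (ascending): 386, 386, 386, 399, 399, 399, 531
The 3 values of 386 occupy positions 1–3 → average rank 2.
The 3 values of 399 occupy positions 4–6 → average rank 5.

7, 5, 2, 2, 2, 5, 5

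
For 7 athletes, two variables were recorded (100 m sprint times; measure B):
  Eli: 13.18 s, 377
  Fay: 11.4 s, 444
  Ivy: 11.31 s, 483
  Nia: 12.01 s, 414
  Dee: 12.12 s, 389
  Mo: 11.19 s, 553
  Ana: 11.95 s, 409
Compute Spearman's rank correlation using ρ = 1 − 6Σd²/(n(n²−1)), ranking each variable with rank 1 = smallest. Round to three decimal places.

Ranks of variable 1: 7, 3, 2, 5, 6, 1, 4
Ranks of variable 2: 1, 5, 6, 4, 2, 7, 3
d = r₁ − r₂: 6, -2, -4, 1, 4, -6, 1
d²: 36, 4, 16, 1, 16, 36, 1; Σd² = 110
ρ = 1 − 6·110/(7·48) = 1 − 660/336 = -0.964

-0.964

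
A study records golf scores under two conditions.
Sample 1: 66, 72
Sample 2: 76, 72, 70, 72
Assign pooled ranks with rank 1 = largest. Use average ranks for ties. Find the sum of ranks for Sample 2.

Sorted (descending): 76, 72, 72, 72, 70, 66
The 3 values of 72 occupy positions 2–4 → average rank 3.
Sample 2 values → pooled ranks: 76→1, 72→3, 70→5, 72→3
Rank sum = 1 + 3 + 5 + 3 = 12

12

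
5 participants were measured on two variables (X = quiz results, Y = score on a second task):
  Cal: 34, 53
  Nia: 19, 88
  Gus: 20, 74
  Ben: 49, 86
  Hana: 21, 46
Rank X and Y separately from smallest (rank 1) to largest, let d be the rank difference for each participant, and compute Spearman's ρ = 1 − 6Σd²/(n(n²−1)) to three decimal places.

-0.300

Ranks of variable 1: 4, 1, 2, 5, 3
Ranks of variable 2: 2, 5, 3, 4, 1
d = r₁ − r₂: 2, -4, -1, 1, 2
d²: 4, 16, 1, 1, 4; Σd² = 26
ρ = 1 − 6·26/(5·24) = 1 − 156/120 = -0.300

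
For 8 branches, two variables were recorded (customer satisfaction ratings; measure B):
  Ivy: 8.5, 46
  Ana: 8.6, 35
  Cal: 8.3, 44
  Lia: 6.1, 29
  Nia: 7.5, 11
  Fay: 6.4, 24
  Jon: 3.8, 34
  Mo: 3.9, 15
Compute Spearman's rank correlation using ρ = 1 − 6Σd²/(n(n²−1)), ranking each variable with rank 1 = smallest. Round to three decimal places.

Ranks of variable 1: 7, 8, 6, 3, 5, 4, 1, 2
Ranks of variable 2: 8, 6, 7, 4, 1, 3, 5, 2
d = r₁ − r₂: -1, 2, -1, -1, 4, 1, -4, 0
d²: 1, 4, 1, 1, 16, 1, 16, 0; Σd² = 40
ρ = 1 − 6·40/(8·63) = 1 − 240/504 = 0.524

0.524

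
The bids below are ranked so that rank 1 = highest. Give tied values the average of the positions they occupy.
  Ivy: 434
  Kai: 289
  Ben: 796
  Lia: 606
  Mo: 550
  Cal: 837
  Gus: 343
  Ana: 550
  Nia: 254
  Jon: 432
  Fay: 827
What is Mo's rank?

Sorted (descending): 837, 827, 796, 606, 550, 550, 434, 432, 343, 289, 254
The 2 values of 550 occupy positions 5–6 → average rank (5+6)/2 = 5.5.
Mo has value 550 → rank 5.5.

5.5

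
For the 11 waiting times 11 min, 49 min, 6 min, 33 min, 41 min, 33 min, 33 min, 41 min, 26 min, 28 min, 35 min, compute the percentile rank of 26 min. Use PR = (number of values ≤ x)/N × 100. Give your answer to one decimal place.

27.3

N = 11.
Strictly below 26: 2. Equal to 26: 1.
PR = 3/11 × 100 = 27.3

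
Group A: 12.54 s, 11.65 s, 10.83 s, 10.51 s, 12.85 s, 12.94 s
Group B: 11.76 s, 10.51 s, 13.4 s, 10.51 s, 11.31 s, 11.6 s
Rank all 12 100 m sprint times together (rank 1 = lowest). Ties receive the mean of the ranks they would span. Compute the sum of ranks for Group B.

Sorted (ascending): 10.51, 10.51, 10.51, 10.83, 11.31, 11.6, 11.65, 11.76, 12.54, 12.85, 12.94, 13.4
The 3 values of 10.51 occupy positions 1–3 → average rank 2.
Group B values → pooled ranks: 11.76→8, 10.51→2, 13.4→12, 10.51→2, 11.31→5, 11.6→6
Rank sum = 8 + 2 + 12 + 2 + 5 + 6 = 35

35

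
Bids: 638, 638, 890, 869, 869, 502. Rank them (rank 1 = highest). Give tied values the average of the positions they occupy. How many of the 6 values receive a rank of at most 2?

1

Sorted (descending): 890, 869, 869, 638, 638, 502
The 2 values of 869 occupy positions 2–3 → average rank (2+3)/2 = 2.5.
The 2 values of 638 occupy positions 4–5 → average rank (4+5)/2 = 4.5.
Ranks ≤ 2: {1} → 1 value.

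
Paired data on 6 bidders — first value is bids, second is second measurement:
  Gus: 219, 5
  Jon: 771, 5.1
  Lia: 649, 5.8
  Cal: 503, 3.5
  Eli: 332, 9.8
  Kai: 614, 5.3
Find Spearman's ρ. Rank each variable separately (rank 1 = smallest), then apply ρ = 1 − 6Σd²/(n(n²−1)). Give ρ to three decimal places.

0.143

Ranks of variable 1: 1, 6, 5, 3, 2, 4
Ranks of variable 2: 2, 3, 5, 1, 6, 4
d = r₁ − r₂: -1, 3, 0, 2, -4, 0
d²: 1, 9, 0, 4, 16, 0; Σd² = 30
ρ = 1 − 6·30/(6·35) = 1 − 180/210 = 0.143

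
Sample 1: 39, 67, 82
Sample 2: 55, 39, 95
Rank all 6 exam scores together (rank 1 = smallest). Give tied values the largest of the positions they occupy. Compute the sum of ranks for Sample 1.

Sorted (ascending): 39, 39, 55, 67, 82, 95
The 2 values of 39 occupy positions 1–2 → each gets rank 2.
Sample 1 values → pooled ranks: 39→2, 67→4, 82→5
Rank sum = 2 + 4 + 5 = 11

11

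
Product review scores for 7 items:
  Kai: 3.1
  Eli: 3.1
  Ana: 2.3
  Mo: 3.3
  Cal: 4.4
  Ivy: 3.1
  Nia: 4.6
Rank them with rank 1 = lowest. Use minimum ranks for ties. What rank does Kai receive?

2

Sorted (ascending): 2.3, 3.1, 3.1, 3.1, 3.3, 4.4, 4.6
The 3 values of 3.1 occupy positions 2–4 → each gets rank 2.
Kai has value 3.1 → rank 2.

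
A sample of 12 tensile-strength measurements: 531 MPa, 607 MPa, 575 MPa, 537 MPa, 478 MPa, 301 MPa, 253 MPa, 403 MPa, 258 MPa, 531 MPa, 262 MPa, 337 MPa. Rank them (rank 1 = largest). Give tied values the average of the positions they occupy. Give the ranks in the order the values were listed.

Sorted (descending): 607, 575, 537, 531, 531, 478, 403, 337, 301, 262, 258, 253
The 2 values of 531 occupy positions 4–5 → average rank (4+5)/2 = 4.5.

4.5, 1, 2, 3, 6, 9, 12, 7, 11, 4.5, 10, 8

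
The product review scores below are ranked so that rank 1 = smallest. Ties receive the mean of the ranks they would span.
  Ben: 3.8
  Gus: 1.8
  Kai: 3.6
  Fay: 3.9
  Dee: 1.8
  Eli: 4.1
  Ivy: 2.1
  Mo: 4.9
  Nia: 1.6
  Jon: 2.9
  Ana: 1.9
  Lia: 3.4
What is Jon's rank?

6

Sorted (ascending): 1.6, 1.8, 1.8, 1.9, 2.1, 2.9, 3.4, 3.6, 3.8, 3.9, 4.1, 4.9
The 2 values of 1.8 occupy positions 2–3 → average rank (2+3)/2 = 2.5.
Jon has value 2.9 → rank 6.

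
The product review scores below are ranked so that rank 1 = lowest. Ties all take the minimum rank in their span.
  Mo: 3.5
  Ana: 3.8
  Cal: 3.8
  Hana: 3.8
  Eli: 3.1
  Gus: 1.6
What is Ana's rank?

4

Sorted (ascending): 1.6, 3.1, 3.5, 3.8, 3.8, 3.8
The 3 values of 3.8 occupy positions 4–6 → each gets rank 4.
Ana has value 3.8 → rank 4.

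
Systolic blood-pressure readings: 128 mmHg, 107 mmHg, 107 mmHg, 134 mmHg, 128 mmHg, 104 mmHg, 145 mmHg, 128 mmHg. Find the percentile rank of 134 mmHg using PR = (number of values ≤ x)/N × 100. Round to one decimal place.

N = 8.
Strictly below 134: 6. Equal to 134: 1.
PR = 7/8 × 100 = 87.5

87.5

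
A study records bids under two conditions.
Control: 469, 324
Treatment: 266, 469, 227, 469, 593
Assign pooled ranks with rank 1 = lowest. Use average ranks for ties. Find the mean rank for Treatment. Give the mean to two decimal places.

4.00

Sorted (ascending): 227, 266, 324, 469, 469, 469, 593
The 3 values of 469 occupy positions 4–6 → average rank 5.
Treatment values → pooled ranks: 266→2, 469→5, 227→1, 469→5, 593→7
Mean rank = (2 + 5 + 1 + 5 + 7) / 5 = 4.00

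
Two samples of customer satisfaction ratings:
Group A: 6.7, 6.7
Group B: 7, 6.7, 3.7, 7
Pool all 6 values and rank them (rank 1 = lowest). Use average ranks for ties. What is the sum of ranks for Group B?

Sorted (ascending): 3.7, 6.7, 6.7, 6.7, 7, 7
The 3 values of 6.7 occupy positions 2–4 → average rank 3.
The 2 values of 7 occupy positions 5–6 → average rank (5+6)/2 = 5.5.
Group B values → pooled ranks: 7→5.5, 6.7→3, 3.7→1, 7→5.5
Rank sum = 5.5 + 3 + 1 + 5.5 = 15

15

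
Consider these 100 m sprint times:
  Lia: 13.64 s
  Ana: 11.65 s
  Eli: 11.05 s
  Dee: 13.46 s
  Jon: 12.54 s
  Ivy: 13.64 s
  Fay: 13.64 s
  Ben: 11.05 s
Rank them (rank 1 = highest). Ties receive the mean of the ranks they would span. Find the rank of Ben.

Sorted (descending): 13.64, 13.64, 13.64, 13.46, 12.54, 11.65, 11.05, 11.05
The 3 values of 13.64 occupy positions 1–3 → average rank 2.
The 2 values of 11.05 occupy positions 7–8 → average rank (7+8)/2 = 7.5.
Ben has value 11.05 s → rank 7.5.

7.5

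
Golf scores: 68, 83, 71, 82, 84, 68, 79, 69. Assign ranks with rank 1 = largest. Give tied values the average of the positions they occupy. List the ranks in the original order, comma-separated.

7.5, 2, 5, 3, 1, 7.5, 4, 6

Sorted (descending): 84, 83, 82, 79, 71, 69, 68, 68
The 2 values of 68 occupy positions 7–8 → average rank (7+8)/2 = 7.5.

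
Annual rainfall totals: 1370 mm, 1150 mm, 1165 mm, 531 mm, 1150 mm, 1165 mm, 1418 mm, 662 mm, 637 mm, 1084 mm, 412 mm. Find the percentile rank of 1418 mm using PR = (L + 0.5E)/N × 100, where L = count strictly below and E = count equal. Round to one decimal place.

N = 11.
Strictly below 1418: 10. Equal to 1418: 1.
PR = (10 + 0.5·1)/11 × 100 = 95.5

95.5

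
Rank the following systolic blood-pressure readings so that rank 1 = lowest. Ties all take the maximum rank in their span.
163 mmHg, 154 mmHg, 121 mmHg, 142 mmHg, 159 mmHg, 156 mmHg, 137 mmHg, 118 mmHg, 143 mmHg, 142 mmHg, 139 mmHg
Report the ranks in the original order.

11, 8, 2, 6, 10, 9, 3, 1, 7, 6, 4

Sorted (ascending): 118, 121, 137, 139, 142, 142, 143, 154, 156, 159, 163
The 2 values of 142 occupy positions 5–6 → each gets rank 6.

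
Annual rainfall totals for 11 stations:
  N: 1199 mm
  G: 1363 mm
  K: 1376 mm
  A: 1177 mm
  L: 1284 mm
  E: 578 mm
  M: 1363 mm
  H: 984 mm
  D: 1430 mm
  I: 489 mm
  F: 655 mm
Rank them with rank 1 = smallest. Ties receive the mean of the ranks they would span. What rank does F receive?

Sorted (ascending): 489, 578, 655, 984, 1177, 1199, 1284, 1363, 1363, 1376, 1430
The 2 values of 1363 occupy positions 8–9 → average rank (8+9)/2 = 8.5.
F has value 655 mm → rank 3.

3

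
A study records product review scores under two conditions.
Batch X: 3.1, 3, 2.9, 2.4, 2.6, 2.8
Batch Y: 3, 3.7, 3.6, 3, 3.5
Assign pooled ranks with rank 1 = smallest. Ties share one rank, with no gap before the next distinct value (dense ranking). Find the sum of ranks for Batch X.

21

Sorted (ascending): 2.4, 2.6, 2.8, 2.9, 3, 3, 3, 3.1, 3.5, 3.6, 3.7
The 3 values of 3 share dense rank 5.
Remaining distinct values take the next consecutive integers.
Batch X values → pooled ranks: 3.1→6, 3→5, 2.9→4, 2.4→1, 2.6→2, 2.8→3
Rank sum = 6 + 5 + 4 + 1 + 2 + 3 = 21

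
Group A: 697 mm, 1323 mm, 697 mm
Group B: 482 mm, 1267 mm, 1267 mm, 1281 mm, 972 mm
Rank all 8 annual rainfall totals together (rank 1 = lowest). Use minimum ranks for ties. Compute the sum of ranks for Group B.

22

Sorted (ascending): 482, 697, 697, 972, 1267, 1267, 1281, 1323
The 2 values of 697 occupy positions 2–3 → each gets rank 2.
The 2 values of 1267 occupy positions 5–6 → each gets rank 5.
Group B values → pooled ranks: 482→1, 1267→5, 1267→5, 1281→7, 972→4
Rank sum = 1 + 5 + 5 + 7 + 4 = 22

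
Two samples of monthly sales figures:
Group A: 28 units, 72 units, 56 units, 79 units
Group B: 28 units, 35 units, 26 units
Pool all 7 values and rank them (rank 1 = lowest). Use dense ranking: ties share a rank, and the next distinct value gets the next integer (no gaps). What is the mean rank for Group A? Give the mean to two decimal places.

4.25

Sorted (ascending): 26, 28, 28, 35, 56, 72, 79
The 2 values of 28 share dense rank 2.
Remaining distinct values take the next consecutive integers.
Group A values → pooled ranks: 28→2, 72→5, 56→4, 79→6
Mean rank = (2 + 5 + 4 + 6) / 4 = 4.25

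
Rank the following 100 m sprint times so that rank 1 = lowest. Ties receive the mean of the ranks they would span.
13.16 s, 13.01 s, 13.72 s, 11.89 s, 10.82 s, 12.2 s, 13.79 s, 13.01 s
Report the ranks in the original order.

6, 4.5, 7, 2, 1, 3, 8, 4.5

Sorted (ascending): 10.82, 11.89, 12.2, 13.01, 13.01, 13.16, 13.72, 13.79
The 2 values of 13.01 occupy positions 4–5 → average rank (4+5)/2 = 4.5.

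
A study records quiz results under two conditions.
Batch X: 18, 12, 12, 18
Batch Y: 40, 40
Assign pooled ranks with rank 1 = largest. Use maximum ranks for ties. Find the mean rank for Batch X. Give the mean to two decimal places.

Sorted (descending): 40, 40, 18, 18, 12, 12
The 2 values of 40 occupy positions 1–2 → each gets rank 2.
The 2 values of 18 occupy positions 3–4 → each gets rank 4.
The 2 values of 12 occupy positions 5–6 → each gets rank 6.
Batch X values → pooled ranks: 18→4, 12→6, 12→6, 18→4
Mean rank = (4 + 6 + 6 + 4) / 4 = 5.00

5.00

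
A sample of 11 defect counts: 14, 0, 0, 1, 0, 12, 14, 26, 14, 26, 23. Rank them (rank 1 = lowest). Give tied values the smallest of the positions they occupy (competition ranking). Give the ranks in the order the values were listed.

6, 1, 1, 4, 1, 5, 6, 10, 6, 10, 9

Sorted (ascending): 0, 0, 0, 1, 12, 14, 14, 14, 23, 26, 26
The 3 values of 0 occupy positions 1–3 → each gets rank 1.
The 3 values of 14 occupy positions 6–8 → each gets rank 6.
The 2 values of 26 occupy positions 10–11 → each gets rank 10.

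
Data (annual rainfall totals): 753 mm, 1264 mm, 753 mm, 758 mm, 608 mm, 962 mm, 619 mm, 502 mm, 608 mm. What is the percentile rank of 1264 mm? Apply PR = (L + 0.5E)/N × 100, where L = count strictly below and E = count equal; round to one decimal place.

94.4

N = 9.
Strictly below 1264: 8. Equal to 1264: 1.
PR = (8 + 0.5·1)/9 × 100 = 94.4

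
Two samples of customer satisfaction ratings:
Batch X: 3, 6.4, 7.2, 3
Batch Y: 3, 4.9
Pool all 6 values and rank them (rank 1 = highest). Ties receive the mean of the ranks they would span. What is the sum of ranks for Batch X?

Sorted (descending): 7.2, 6.4, 4.9, 3, 3, 3
The 3 values of 3 occupy positions 4–6 → average rank 5.
Batch X values → pooled ranks: 3→5, 6.4→2, 7.2→1, 3→5
Rank sum = 5 + 2 + 1 + 5 = 13

13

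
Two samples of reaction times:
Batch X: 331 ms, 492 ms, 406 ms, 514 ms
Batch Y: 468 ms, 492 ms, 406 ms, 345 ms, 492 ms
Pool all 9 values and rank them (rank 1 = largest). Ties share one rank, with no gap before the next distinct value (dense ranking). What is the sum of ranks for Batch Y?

Sorted (descending): 514, 492, 492, 492, 468, 406, 406, 345, 331
The 3 values of 492 share dense rank 2.
The 2 values of 406 share dense rank 4.
Remaining distinct values take the next consecutive integers.
Batch Y values → pooled ranks: 468→3, 492→2, 406→4, 345→5, 492→2
Rank sum = 3 + 2 + 4 + 5 + 2 = 16

16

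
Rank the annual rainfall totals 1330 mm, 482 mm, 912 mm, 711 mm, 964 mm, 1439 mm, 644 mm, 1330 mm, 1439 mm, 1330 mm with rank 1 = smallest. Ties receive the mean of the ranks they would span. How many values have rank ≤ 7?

Sorted (ascending): 482, 644, 711, 912, 964, 1330, 1330, 1330, 1439, 1439
The 3 values of 1330 occupy positions 6–8 → average rank 7.
The 2 values of 1439 occupy positions 9–10 → average rank (9+10)/2 = 9.5.
Ranks ≤ 7: {1, 2, 3, 4, 5, 7, 7, 7} → 8 values.

8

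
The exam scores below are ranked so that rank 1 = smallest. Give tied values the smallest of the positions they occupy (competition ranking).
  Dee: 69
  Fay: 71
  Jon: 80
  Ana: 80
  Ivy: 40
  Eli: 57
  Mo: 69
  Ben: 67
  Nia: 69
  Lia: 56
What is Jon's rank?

Sorted (ascending): 40, 56, 57, 67, 69, 69, 69, 71, 80, 80
The 3 values of 69 occupy positions 5–7 → each gets rank 5.
The 2 values of 80 occupy positions 9–10 → each gets rank 9.
Jon has value 80 → rank 9.

9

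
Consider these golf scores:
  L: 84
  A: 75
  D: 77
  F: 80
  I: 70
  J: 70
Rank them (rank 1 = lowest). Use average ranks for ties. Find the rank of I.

1.5

Sorted (ascending): 70, 70, 75, 77, 80, 84
The 2 values of 70 occupy positions 1–2 → average rank (1+2)/2 = 1.5.
I has value 70 → rank 1.5.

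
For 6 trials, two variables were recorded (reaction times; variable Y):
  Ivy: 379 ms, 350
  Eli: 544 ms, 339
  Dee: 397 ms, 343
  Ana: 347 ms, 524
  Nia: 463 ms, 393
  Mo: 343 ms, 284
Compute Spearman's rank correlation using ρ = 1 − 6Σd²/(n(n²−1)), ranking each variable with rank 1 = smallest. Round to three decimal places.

Ranks of variable 1: 3, 6, 4, 2, 5, 1
Ranks of variable 2: 4, 2, 3, 6, 5, 1
d = r₁ − r₂: -1, 4, 1, -4, 0, 0
d²: 1, 16, 1, 16, 0, 0; Σd² = 34
ρ = 1 − 6·34/(6·35) = 1 − 204/210 = 0.029

0.029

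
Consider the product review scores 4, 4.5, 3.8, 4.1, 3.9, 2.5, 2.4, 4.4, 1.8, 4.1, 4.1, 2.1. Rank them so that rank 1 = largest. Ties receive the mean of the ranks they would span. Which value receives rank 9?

Sorted (descending): 4.5, 4.4, 4.1, 4.1, 4.1, 4, 3.9, 3.8, 2.5, 2.4, 2.1, 1.8
The 3 values of 4.1 occupy positions 3–5 → average rank 4.
Rank 9 → value 2.5.

2.5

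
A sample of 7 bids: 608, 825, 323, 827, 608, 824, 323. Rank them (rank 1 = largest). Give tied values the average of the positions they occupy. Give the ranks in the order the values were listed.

4.5, 2, 6.5, 1, 4.5, 3, 6.5

Sorted (descending): 827, 825, 824, 608, 608, 323, 323
The 2 values of 608 occupy positions 4–5 → average rank (4+5)/2 = 4.5.
The 2 values of 323 occupy positions 6–7 → average rank (6+7)/2 = 6.5.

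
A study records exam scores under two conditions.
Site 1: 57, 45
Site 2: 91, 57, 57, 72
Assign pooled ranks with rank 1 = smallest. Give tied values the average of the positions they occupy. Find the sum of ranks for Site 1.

4

Sorted (ascending): 45, 57, 57, 57, 72, 91
The 3 values of 57 occupy positions 2–4 → average rank 3.
Site 1 values → pooled ranks: 57→3, 45→1
Rank sum = 3 + 1 = 4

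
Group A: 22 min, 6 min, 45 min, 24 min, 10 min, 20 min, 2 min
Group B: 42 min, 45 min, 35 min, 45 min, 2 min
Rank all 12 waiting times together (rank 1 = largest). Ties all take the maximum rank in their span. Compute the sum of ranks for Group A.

55

Sorted (descending): 45, 45, 45, 42, 35, 24, 22, 20, 10, 6, 2, 2
The 3 values of 45 occupy positions 1–3 → each gets rank 3.
The 2 values of 2 occupy positions 11–12 → each gets rank 12.
Group A values → pooled ranks: 22→7, 6→10, 45→3, 24→6, 10→9, 20→8, 2→12
Rank sum = 7 + 10 + 3 + 6 + 9 + 8 + 12 = 55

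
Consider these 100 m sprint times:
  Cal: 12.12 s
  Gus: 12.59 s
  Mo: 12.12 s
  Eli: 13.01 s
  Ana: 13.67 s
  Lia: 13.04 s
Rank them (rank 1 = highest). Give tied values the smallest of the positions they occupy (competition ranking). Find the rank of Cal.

Sorted (descending): 13.67, 13.04, 13.01, 12.59, 12.12, 12.12
The 2 values of 12.12 occupy positions 5–6 → each gets rank 5.
Cal has value 12.12 s → rank 5.

5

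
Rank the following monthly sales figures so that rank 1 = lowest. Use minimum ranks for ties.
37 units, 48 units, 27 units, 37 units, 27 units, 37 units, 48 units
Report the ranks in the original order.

3, 6, 1, 3, 1, 3, 6

Sorted (ascending): 27, 27, 37, 37, 37, 48, 48
The 2 values of 27 occupy positions 1–2 → each gets rank 1.
The 3 values of 37 occupy positions 3–5 → each gets rank 3.
The 2 values of 48 occupy positions 6–7 → each gets rank 6.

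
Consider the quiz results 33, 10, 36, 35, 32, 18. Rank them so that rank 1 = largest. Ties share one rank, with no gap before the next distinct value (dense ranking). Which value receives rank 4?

Sorted (descending): 36, 35, 33, 32, 18, 10
No ties — each value takes its position as its rank.
Rank 4 → value 32.

32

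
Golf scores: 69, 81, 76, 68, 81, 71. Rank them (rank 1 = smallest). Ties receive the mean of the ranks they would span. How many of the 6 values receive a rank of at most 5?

Sorted (ascending): 68, 69, 71, 76, 81, 81
The 2 values of 81 occupy positions 5–6 → average rank (5+6)/2 = 5.5.
Ranks ≤ 5: {1, 2, 3, 4} → 4 values.

4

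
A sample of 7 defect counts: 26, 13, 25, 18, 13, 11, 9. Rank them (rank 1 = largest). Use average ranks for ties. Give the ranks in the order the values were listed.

Sorted (descending): 26, 25, 18, 13, 13, 11, 9
The 2 values of 13 occupy positions 4–5 → average rank (4+5)/2 = 4.5.

1, 4.5, 2, 3, 4.5, 6, 7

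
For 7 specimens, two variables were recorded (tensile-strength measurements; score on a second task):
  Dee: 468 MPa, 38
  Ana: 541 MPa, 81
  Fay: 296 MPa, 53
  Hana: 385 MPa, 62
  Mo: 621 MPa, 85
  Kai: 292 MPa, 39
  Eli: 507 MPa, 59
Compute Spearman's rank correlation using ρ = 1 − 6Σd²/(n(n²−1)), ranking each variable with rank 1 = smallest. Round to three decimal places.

0.714

Ranks of variable 1: 4, 6, 2, 3, 7, 1, 5
Ranks of variable 2: 1, 6, 3, 5, 7, 2, 4
d = r₁ − r₂: 3, 0, -1, -2, 0, -1, 1
d²: 9, 0, 1, 4, 0, 1, 1; Σd² = 16
ρ = 1 − 6·16/(7·48) = 1 − 96/336 = 0.714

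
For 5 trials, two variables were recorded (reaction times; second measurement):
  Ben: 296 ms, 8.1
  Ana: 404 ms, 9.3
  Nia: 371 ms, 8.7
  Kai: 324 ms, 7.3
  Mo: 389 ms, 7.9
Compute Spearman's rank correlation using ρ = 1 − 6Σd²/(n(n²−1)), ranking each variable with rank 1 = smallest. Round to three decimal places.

Ranks of variable 1: 1, 5, 3, 2, 4
Ranks of variable 2: 3, 5, 4, 1, 2
d = r₁ − r₂: -2, 0, -1, 1, 2
d²: 4, 0, 1, 1, 4; Σd² = 10
ρ = 1 − 6·10/(5·24) = 1 − 60/120 = 0.500

0.500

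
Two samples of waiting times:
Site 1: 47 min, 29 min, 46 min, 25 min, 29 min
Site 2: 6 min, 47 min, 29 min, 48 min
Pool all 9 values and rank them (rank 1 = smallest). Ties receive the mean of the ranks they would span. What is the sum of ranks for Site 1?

23.5

Sorted (ascending): 6, 25, 29, 29, 29, 46, 47, 47, 48
The 3 values of 29 occupy positions 3–5 → average rank 4.
The 2 values of 47 occupy positions 7–8 → average rank (7+8)/2 = 7.5.
Site 1 values → pooled ranks: 47→7.5, 29→4, 46→6, 25→2, 29→4
Rank sum = 7.5 + 4 + 6 + 2 + 4 = 23.5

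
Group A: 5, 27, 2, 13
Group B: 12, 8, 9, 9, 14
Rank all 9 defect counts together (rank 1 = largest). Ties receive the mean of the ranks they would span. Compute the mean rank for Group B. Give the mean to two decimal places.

Sorted (descending): 27, 14, 13, 12, 9, 9, 8, 5, 2
The 2 values of 9 occupy positions 5–6 → average rank (5+6)/2 = 5.5.
Group B values → pooled ranks: 12→4, 8→7, 9→5.5, 9→5.5, 14→2
Mean rank = (4 + 7 + 5.5 + 5.5 + 2) / 5 = 4.80

4.80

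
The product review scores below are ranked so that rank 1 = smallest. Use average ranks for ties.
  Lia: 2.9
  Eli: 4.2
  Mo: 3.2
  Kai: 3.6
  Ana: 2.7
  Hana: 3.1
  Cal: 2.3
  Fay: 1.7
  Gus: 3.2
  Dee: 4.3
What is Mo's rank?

Sorted (ascending): 1.7, 2.3, 2.7, 2.9, 3.1, 3.2, 3.2, 3.6, 4.2, 4.3
The 2 values of 3.2 occupy positions 6–7 → average rank (6+7)/2 = 6.5.
Mo has value 3.2 → rank 6.5.

6.5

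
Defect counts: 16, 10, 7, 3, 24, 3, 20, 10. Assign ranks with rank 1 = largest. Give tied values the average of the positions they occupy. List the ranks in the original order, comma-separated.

Sorted (descending): 24, 20, 16, 10, 10, 7, 3, 3
The 2 values of 10 occupy positions 4–5 → average rank (4+5)/2 = 4.5.
The 2 values of 3 occupy positions 7–8 → average rank (7+8)/2 = 7.5.

3, 4.5, 6, 7.5, 1, 7.5, 2, 4.5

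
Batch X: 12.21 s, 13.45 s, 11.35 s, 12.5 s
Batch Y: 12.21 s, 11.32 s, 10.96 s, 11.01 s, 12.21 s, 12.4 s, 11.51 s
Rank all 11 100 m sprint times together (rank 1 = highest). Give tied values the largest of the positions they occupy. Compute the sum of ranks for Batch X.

Sorted (descending): 13.45, 12.5, 12.4, 12.21, 12.21, 12.21, 11.51, 11.35, 11.32, 11.01, 10.96
The 3 values of 12.21 occupy positions 4–6 → each gets rank 6.
Batch X values → pooled ranks: 12.21→6, 13.45→1, 11.35→8, 12.5→2
Rank sum = 6 + 1 + 8 + 2 = 17

17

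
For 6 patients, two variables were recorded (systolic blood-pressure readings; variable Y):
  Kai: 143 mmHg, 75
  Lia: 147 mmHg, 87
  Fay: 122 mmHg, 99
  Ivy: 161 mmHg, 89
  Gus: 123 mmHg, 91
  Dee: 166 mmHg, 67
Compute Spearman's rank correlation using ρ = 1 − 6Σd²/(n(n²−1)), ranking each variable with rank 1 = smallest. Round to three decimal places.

-0.771

Ranks of variable 1: 3, 4, 1, 5, 2, 6
Ranks of variable 2: 2, 3, 6, 4, 5, 1
d = r₁ − r₂: 1, 1, -5, 1, -3, 5
d²: 1, 1, 25, 1, 9, 25; Σd² = 62
ρ = 1 − 6·62/(6·35) = 1 − 372/210 = -0.771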